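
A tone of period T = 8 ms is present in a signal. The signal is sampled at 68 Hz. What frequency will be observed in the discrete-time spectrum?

11 Hz

T = 8 ms → f = 1/T = 125 Hz.
125 Hz mod fs = 57 Hz.
57 Hz > fs/2 = 34 Hz, folds to fs − 57 Hz = 11 Hz.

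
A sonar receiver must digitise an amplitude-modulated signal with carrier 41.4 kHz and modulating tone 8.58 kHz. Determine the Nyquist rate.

AM sidebands sit at fc ± fm = 32.82 kHz and 49.98 kHz.
Highest-frequency component: 49.98 kHz.
Nyquist rate = 2 × 49.98 kHz = 99.96 kHz.

99.96 kHz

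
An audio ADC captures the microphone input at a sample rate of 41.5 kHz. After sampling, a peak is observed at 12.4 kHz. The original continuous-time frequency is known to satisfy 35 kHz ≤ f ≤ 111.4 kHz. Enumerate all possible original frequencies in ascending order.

Frequencies that alias to 12.4 kHz are k·fs ± 12.4 kHz for integer k ≥ 0.
k=0: 12.4 kHz.
k=1: 29.1 kHz, 53.9 kHz.
k=2: 70.6 kHz, 95.4 kHz.
k=3: 112.1 kHz, 136.9 kHz.
Within [35 kHz, 111.4 kHz]: 53.9 kHz, 70.6 kHz, 95.4 kHz.

53.9 kHz, 70.6 kHz, 95.4 kHz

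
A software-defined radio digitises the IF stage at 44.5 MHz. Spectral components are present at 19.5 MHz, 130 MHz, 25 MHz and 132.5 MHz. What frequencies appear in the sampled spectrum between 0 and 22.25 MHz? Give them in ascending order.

1 MHz, 3.5 MHz, 19.5 MHz

fs/2 = 22.25 MHz.
19.5 MHz ≤ fs/2 = 22.25 MHz, passes unchanged.
130 MHz mod fs = 41 MHz.
41 MHz > fs/2 = 22.25 MHz, folds to fs − 41 MHz = 3.5 MHz.
25 MHz > fs/2 = 22.25 MHz, folds to fs − 25 MHz = 19.5 MHz.
132.5 MHz mod fs = 43.5 MHz.
43.5 MHz > fs/2 = 22.25 MHz, folds to fs − 43.5 MHz = 1 MHz.
Distinct values: {1 MHz, 3.5 MHz, 19.5 MHz}.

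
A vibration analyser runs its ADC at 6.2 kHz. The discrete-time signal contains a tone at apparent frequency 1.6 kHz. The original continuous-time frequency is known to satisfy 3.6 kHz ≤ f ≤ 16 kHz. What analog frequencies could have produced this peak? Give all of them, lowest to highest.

4.6 kHz, 7.8 kHz, 10.8 kHz, 14 kHz

Frequencies that alias to 1.6 kHz are k·fs ± 1.6 kHz for integer k ≥ 0.
k=0: 1.6 kHz.
k=1: 4.6 kHz, 7.8 kHz.
k=2: 10.8 kHz, 14 kHz.
k=3: 17 kHz, 20.2 kHz.
Within [3.6 kHz, 16 kHz]: 4.6 kHz, 7.8 kHz, 10.8 kHz, 14 kHz.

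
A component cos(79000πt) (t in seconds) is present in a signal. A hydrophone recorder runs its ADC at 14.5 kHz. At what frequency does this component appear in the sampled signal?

4 kHz

ω = 79000π rad/s → f = ω/(2π) = 39500 Hz = 39.5 kHz.
39.5 kHz mod fs = 10.5 kHz.
10.5 kHz > fs/2 = 7.25 kHz, folds to fs − 10.5 kHz = 4 kHz.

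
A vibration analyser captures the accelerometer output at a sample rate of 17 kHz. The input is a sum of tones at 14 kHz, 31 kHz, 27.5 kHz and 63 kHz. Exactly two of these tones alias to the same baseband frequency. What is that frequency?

fs/2 = 8.5 kHz.
14 kHz > fs/2 = 8.5 kHz, folds to fs − 14 kHz = 3 kHz.
31 kHz mod fs = 14 kHz.
14 kHz > fs/2 = 8.5 kHz, folds to fs − 14 kHz = 3 kHz.
27.5 kHz mod fs = 10.5 kHz.
10.5 kHz > fs/2 = 8.5 kHz, folds to fs − 10.5 kHz = 6.5 kHz.
63 kHz mod fs = 12 kHz.
12 kHz > fs/2 = 8.5 kHz, folds to fs − 12 kHz = 5 kHz.
14 kHz and 31 kHz both map to 3 kHz.

3 kHz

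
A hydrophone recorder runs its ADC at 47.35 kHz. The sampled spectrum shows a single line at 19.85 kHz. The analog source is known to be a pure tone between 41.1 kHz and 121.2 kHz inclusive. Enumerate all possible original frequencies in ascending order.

67.2 kHz, 74.85 kHz, 114.55 kHz

Frequencies that alias to 19.85 kHz are k·fs ± 19.85 kHz for integer k ≥ 0.
k=0: 19.85 kHz.
k=1: 27.5 kHz, 67.2 kHz.
k=2: 74.85 kHz, 114.55 kHz.
k=3: 122.2 kHz, 161.9 kHz.
Within [41.1 kHz, 121.2 kHz]: 67.2 kHz, 74.85 kHz, 114.55 kHz.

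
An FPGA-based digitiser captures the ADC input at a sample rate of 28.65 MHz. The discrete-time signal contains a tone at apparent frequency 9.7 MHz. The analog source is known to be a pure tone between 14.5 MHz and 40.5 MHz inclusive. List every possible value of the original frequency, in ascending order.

18.95 MHz, 38.35 MHz

Frequencies that alias to 9.7 MHz are k·fs ± 9.7 MHz for integer k ≥ 0.
k=0: 9.7 MHz.
k=1: 18.95 MHz, 38.35 MHz.
k=2: 47.6 MHz, 67 MHz.
Within [14.5 MHz, 40.5 MHz]: 18.95 MHz, 38.35 MHz.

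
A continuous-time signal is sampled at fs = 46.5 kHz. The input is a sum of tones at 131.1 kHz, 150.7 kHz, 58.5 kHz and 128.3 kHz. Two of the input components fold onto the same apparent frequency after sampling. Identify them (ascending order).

128.3 kHz, 150.7 kHz

fs/2 = 23.25 kHz.
131.1 kHz mod fs = 38.1 kHz.
38.1 kHz > fs/2 = 23.25 kHz, folds to fs − 38.1 kHz = 8.4 kHz.
150.7 kHz mod fs = 11.2 kHz.
11.2 kHz ≤ fs/2 = 23.25 kHz, appears at 11.2 kHz.
58.5 kHz mod fs = 12 kHz.
12 kHz ≤ fs/2 = 23.25 kHz, appears at 12 kHz.
128.3 kHz mod fs = 35.3 kHz.
35.3 kHz > fs/2 = 23.25 kHz, folds to fs − 35.3 kHz = 11.2 kHz.
128.3 kHz and 150.7 kHz both map to 11.2 kHz.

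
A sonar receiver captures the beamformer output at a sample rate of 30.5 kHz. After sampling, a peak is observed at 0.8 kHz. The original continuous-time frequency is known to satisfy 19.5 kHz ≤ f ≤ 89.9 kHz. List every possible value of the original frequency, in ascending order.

Frequencies that alias to 0.8 kHz are k·fs ± 0.8 kHz for integer k ≥ 0.
k=0: 0.8 kHz.
k=1: 29.7 kHz, 31.3 kHz.
k=2: 60.2 kHz, 61.8 kHz.
k=3: 90.7 kHz, 92.3 kHz.
Within [19.5 kHz, 89.9 kHz]: 29.7 kHz, 31.3 kHz, 60.2 kHz, 61.8 kHz.

29.7 kHz, 31.3 kHz, 60.2 kHz, 61.8 kHz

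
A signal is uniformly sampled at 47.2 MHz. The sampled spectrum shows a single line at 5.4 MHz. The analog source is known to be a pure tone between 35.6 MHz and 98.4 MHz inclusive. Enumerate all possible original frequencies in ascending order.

Frequencies that alias to 5.4 MHz are k·fs ± 5.4 MHz for integer k ≥ 0.
k=0: 5.4 MHz.
k=1: 41.8 MHz, 52.6 MHz.
k=2: 89 MHz, 99.8 MHz.
k=3: 136.2 MHz, 147 MHz.
Within [35.6 MHz, 98.4 MHz]: 41.8 MHz, 52.6 MHz, 89 MHz.

41.8 MHz, 52.6 MHz, 89 MHz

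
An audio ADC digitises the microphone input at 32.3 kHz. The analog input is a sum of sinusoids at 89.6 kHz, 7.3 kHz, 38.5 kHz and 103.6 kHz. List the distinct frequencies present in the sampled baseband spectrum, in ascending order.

6.2 kHz, 6.7 kHz, 7.3 kHz

fs/2 = 16.15 kHz.
89.6 kHz mod fs = 25 kHz.
25 kHz > fs/2 = 16.15 kHz, folds to fs − 25 kHz = 7.3 kHz.
7.3 kHz ≤ fs/2 = 16.15 kHz, passes unchanged.
38.5 kHz mod fs = 6.2 kHz.
6.2 kHz ≤ fs/2 = 16.15 kHz, appears at 6.2 kHz.
103.6 kHz mod fs = 6.7 kHz.
6.7 kHz ≤ fs/2 = 16.15 kHz, appears at 6.7 kHz.
Distinct values: {6.2 kHz, 6.7 kHz, 7.3 kHz}.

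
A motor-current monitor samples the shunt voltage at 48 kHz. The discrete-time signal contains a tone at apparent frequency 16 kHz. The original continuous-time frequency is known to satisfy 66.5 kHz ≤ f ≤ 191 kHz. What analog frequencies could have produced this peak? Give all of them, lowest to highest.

80 kHz, 112 kHz, 128 kHz, 160 kHz, 176 kHz

Frequencies that alias to 16 kHz are k·fs ± 16 kHz for integer k ≥ 0.
k=0: 16 kHz.
k=1: 32 kHz, 64 kHz.
k=2: 80 kHz, 112 kHz.
k=3: 128 kHz, 160 kHz.
k=4: 176 kHz, 208 kHz.
k=5: 224 kHz, 256 kHz.
Within [66.5 kHz, 191 kHz]: 80 kHz, 112 kHz, 128 kHz, 160 kHz, 176 kHz.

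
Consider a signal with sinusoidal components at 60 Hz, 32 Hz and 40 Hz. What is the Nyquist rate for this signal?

Highest-frequency component: 60 Hz.
Nyquist rate = 2 × 60 Hz = 120 Hz.

120 Hz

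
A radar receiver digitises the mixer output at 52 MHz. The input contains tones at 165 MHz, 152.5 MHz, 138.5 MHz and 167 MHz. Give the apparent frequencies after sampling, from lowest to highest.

fs/2 = 26 MHz.
165 MHz mod fs = 9 MHz.
9 MHz ≤ fs/2 = 26 MHz, appears at 9 MHz.
152.5 MHz mod fs = 48.5 MHz.
48.5 MHz > fs/2 = 26 MHz, folds to fs − 48.5 MHz = 3.5 MHz.
138.5 MHz mod fs = 34.5 MHz.
34.5 MHz > fs/2 = 26 MHz, folds to fs − 34.5 MHz = 17.5 MHz.
167 MHz mod fs = 11 MHz.
11 MHz ≤ fs/2 = 26 MHz, appears at 11 MHz.
Distinct values: {3.5 MHz, 9 MHz, 11 MHz, 17.5 MHz}.

3.5 MHz, 9 MHz, 11 MHz, 17.5 MHz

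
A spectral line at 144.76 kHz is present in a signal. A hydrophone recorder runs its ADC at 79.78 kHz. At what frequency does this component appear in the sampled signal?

14.8 kHz

144.76 kHz mod fs = 64.98 kHz.
64.98 kHz > fs/2 = 39.89 kHz, folds to fs − 64.98 kHz = 14.8 kHz.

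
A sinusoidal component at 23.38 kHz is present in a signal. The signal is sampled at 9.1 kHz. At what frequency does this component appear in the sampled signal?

3.92 kHz

23.38 kHz mod fs = 5.18 kHz.
5.18 kHz > fs/2 = 4.55 kHz, folds to fs − 5.18 kHz = 3.92 kHz.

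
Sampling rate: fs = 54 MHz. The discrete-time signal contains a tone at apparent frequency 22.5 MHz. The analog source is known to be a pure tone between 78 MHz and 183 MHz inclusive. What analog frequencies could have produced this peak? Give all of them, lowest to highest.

85.5 MHz, 130.5 MHz, 139.5 MHz

Frequencies that alias to 22.5 MHz are k·fs ± 22.5 MHz for integer k ≥ 0.
k=0: 22.5 MHz.
k=1: 31.5 MHz, 76.5 MHz.
k=2: 85.5 MHz, 130.5 MHz.
k=3: 139.5 MHz, 184.5 MHz.
k=4: 193.5 MHz, 238.5 MHz.
Within [78 MHz, 183 MHz]: 85.5 MHz, 130.5 MHz, 139.5 MHz.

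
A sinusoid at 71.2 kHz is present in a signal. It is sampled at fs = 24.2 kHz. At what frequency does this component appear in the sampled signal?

1.4 kHz

71.2 kHz mod fs = 22.8 kHz.
22.8 kHz > fs/2 = 12.1 kHz, folds to fs − 22.8 kHz = 1.4 kHz.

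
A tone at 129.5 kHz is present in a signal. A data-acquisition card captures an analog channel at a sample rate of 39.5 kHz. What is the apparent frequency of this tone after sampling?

11 kHz

129.5 kHz mod fs = 11 kHz.
11 kHz ≤ fs/2 = 19.75 kHz, appears at 11 kHz.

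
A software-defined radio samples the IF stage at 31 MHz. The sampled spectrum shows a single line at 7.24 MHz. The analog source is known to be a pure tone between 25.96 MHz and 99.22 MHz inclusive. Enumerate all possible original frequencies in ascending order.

38.24 MHz, 54.76 MHz, 69.24 MHz, 85.76 MHz

Frequencies that alias to 7.24 MHz are k·fs ± 7.24 MHz for integer k ≥ 0.
k=0: 7.24 MHz.
k=1: 23.76 MHz, 38.24 MHz.
k=2: 54.76 MHz, 69.24 MHz.
k=3: 85.76 MHz, 100.24 MHz.
k=4: 116.76 MHz, 131.24 MHz.
Within [25.96 MHz, 99.22 MHz]: 38.24 MHz, 54.76 MHz, 69.24 MHz, 85.76 MHz.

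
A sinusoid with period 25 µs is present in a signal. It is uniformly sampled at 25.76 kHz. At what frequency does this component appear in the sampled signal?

11.52 kHz

T = 25 µs → f = 1/T = 40 kHz.
40 kHz mod fs = 14.24 kHz.
14.24 kHz > fs/2 = 12.88 kHz, folds to fs − 14.24 kHz = 11.52 kHz.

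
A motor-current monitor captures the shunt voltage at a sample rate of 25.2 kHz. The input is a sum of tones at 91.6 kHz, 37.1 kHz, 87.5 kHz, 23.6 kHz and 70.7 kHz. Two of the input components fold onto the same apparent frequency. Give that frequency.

fs/2 = 12.6 kHz.
91.6 kHz mod fs = 16 kHz.
16 kHz > fs/2 = 12.6 kHz, folds to fs − 16 kHz = 9.2 kHz.
37.1 kHz mod fs = 11.9 kHz.
11.9 kHz ≤ fs/2 = 12.6 kHz, appears at 11.9 kHz.
87.5 kHz mod fs = 11.9 kHz.
11.9 kHz ≤ fs/2 = 12.6 kHz, appears at 11.9 kHz.
23.6 kHz > fs/2 = 12.6 kHz, folds to fs − 23.6 kHz = 1.6 kHz.
70.7 kHz mod fs = 20.3 kHz.
20.3 kHz > fs/2 = 12.6 kHz, folds to fs − 20.3 kHz = 4.9 kHz.
37.1 kHz and 87.5 kHz both map to 11.9 kHz.

11.9 kHz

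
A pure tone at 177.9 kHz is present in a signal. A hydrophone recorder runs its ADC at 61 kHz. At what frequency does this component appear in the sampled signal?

177.9 kHz mod fs = 55.9 kHz.
55.9 kHz > fs/2 = 30.5 kHz, folds to fs − 55.9 kHz = 5.1 kHz.

5.1 kHz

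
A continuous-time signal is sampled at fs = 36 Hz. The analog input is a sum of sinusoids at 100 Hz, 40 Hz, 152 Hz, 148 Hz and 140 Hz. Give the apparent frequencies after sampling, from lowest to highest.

4 Hz, 8 Hz

fs/2 = 18 Hz.
100 Hz mod fs = 28 Hz.
28 Hz > fs/2 = 18 Hz, folds to fs − 28 Hz = 8 Hz.
40 Hz mod fs = 4 Hz.
4 Hz ≤ fs/2 = 18 Hz, appears at 4 Hz.
152 Hz mod fs = 8 Hz.
8 Hz ≤ fs/2 = 18 Hz, appears at 8 Hz.
148 Hz mod fs = 4 Hz.
4 Hz ≤ fs/2 = 18 Hz, appears at 4 Hz.
140 Hz mod fs = 32 Hz.
32 Hz > fs/2 = 18 Hz, folds to fs − 32 Hz = 4 Hz.
Distinct values: {4 Hz, 8 Hz}.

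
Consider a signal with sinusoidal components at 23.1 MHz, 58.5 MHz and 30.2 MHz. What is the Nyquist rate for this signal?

117 MHz

Highest-frequency component: 58.5 MHz.
Nyquist rate = 2 × 58.5 MHz = 117 MHz.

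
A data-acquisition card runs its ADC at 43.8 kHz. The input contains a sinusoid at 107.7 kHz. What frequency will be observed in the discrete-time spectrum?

107.7 kHz mod fs = 20.1 kHz.
20.1 kHz ≤ fs/2 = 21.9 kHz, appears at 20.1 kHz.

20.1 kHz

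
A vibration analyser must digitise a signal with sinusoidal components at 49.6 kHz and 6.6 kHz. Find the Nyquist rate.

Highest-frequency component: 49.6 kHz.
Nyquist rate = 2 × 49.6 kHz = 99.2 kHz.

99.2 kHz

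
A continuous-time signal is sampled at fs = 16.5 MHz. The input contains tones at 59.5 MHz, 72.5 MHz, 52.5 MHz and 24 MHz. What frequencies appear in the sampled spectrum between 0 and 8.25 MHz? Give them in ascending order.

fs/2 = 8.25 MHz.
59.5 MHz mod fs = 10 MHz.
10 MHz > fs/2 = 8.25 MHz, folds to fs − 10 MHz = 6.5 MHz.
72.5 MHz mod fs = 6.5 MHz.
6.5 MHz ≤ fs/2 = 8.25 MHz, appears at 6.5 MHz.
52.5 MHz mod fs = 3 MHz.
3 MHz ≤ fs/2 = 8.25 MHz, appears at 3 MHz.
24 MHz mod fs = 7.5 MHz.
7.5 MHz ≤ fs/2 = 8.25 MHz, appears at 7.5 MHz.
Distinct values: {3 MHz, 6.5 MHz, 7.5 MHz}.

3 MHz, 6.5 MHz, 7.5 MHz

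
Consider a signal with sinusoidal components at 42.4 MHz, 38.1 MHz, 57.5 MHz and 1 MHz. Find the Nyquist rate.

Highest-frequency component: 57.5 MHz.
Nyquist rate = 2 × 57.5 MHz = 115 MHz.

115 MHz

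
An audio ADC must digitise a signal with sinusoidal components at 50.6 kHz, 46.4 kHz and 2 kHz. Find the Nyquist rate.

Highest-frequency component: 50.6 kHz.
Nyquist rate = 2 × 50.6 kHz = 101.2 kHz.

101.2 kHz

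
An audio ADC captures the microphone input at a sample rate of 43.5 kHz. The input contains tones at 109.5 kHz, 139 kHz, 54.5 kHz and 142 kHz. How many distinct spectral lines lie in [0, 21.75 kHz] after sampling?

4

fs/2 = 21.75 kHz.
109.5 kHz mod fs = 22.5 kHz.
22.5 kHz > fs/2 = 21.75 kHz, folds to fs − 22.5 kHz = 21 kHz.
139 kHz mod fs = 8.5 kHz.
8.5 kHz ≤ fs/2 = 21.75 kHz, appears at 8.5 kHz.
54.5 kHz mod fs = 11 kHz.
11 kHz ≤ fs/2 = 21.75 kHz, appears at 11 kHz.
142 kHz mod fs = 11.5 kHz.
11.5 kHz ≤ fs/2 = 21.75 kHz, appears at 11.5 kHz.
Distinct values: {8.5 kHz, 11 kHz, 11.5 kHz, 21 kHz} → 4.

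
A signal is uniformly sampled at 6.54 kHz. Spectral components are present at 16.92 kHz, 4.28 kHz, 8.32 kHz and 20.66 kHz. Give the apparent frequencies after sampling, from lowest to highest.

1.04 kHz, 1.78 kHz, 2.26 kHz, 2.7 kHz

fs/2 = 3.27 kHz.
16.92 kHz mod fs = 3.84 kHz.
3.84 kHz > fs/2 = 3.27 kHz, folds to fs − 3.84 kHz = 2.7 kHz.
4.28 kHz > fs/2 = 3.27 kHz, folds to fs − 4.28 kHz = 2.26 kHz.
8.32 kHz mod fs = 1.78 kHz.
1.78 kHz ≤ fs/2 = 3.27 kHz, appears at 1.78 kHz.
20.66 kHz mod fs = 1.04 kHz.
1.04 kHz ≤ fs/2 = 3.27 kHz, appears at 1.04 kHz.
Distinct values: {1.04 kHz, 1.78 kHz, 2.26 kHz, 2.7 kHz}.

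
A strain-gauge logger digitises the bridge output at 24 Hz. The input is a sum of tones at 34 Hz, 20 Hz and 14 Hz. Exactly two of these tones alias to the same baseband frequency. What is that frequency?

fs/2 = 12 Hz.
34 Hz mod fs = 10 Hz.
10 Hz ≤ fs/2 = 12 Hz, appears at 10 Hz.
20 Hz > fs/2 = 12 Hz, folds to fs − 20 Hz = 4 Hz.
14 Hz > fs/2 = 12 Hz, folds to fs − 14 Hz = 10 Hz.
14 Hz and 34 Hz both map to 10 Hz.

10 Hz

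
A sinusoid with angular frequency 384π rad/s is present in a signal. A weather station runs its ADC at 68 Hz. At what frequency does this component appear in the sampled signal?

ω = 384π rad/s → f = ω/(2π) = 192 Hz.
192 Hz mod fs = 56 Hz.
56 Hz > fs/2 = 34 Hz, folds to fs − 56 Hz = 12 Hz.

12 Hz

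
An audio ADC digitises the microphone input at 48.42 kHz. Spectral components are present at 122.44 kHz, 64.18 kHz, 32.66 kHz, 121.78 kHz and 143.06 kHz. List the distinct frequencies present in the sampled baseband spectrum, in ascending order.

2.2 kHz, 15.76 kHz, 22.82 kHz, 23.48 kHz

fs/2 = 24.21 kHz.
122.44 kHz mod fs = 25.6 kHz.
25.6 kHz > fs/2 = 24.21 kHz, folds to fs − 25.6 kHz = 22.82 kHz.
64.18 kHz mod fs = 15.76 kHz.
15.76 kHz ≤ fs/2 = 24.21 kHz, appears at 15.76 kHz.
32.66 kHz > fs/2 = 24.21 kHz, folds to fs − 32.66 kHz = 15.76 kHz.
121.78 kHz mod fs = 24.94 kHz.
24.94 kHz > fs/2 = 24.21 kHz, folds to fs − 24.94 kHz = 23.48 kHz.
143.06 kHz mod fs = 46.22 kHz.
46.22 kHz > fs/2 = 24.21 kHz, folds to fs − 46.22 kHz = 2.2 kHz.
Distinct values: {2.2 kHz, 15.76 kHz, 22.82 kHz, 23.48 kHz}.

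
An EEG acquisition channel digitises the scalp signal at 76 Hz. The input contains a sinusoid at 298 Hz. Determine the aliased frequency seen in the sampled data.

298 Hz mod fs = 70 Hz.
70 Hz > fs/2 = 38 Hz, folds to fs − 70 Hz = 6 Hz.

6 Hz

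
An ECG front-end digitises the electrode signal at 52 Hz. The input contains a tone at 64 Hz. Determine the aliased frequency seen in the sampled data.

12 Hz

64 Hz mod fs = 12 Hz.
12 Hz ≤ fs/2 = 26 Hz, appears at 12 Hz.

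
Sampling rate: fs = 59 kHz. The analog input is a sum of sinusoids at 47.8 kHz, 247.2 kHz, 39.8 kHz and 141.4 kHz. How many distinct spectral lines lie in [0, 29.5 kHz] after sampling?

fs/2 = 29.5 kHz.
47.8 kHz > fs/2 = 29.5 kHz, folds to fs − 47.8 kHz = 11.2 kHz.
247.2 kHz mod fs = 11.2 kHz.
11.2 kHz ≤ fs/2 = 29.5 kHz, appears at 11.2 kHz.
39.8 kHz > fs/2 = 29.5 kHz, folds to fs − 39.8 kHz = 19.2 kHz.
141.4 kHz mod fs = 23.4 kHz.
23.4 kHz ≤ fs/2 = 29.5 kHz, appears at 23.4 kHz.
Distinct values: {11.2 kHz, 19.2 kHz, 23.4 kHz} → 3.

3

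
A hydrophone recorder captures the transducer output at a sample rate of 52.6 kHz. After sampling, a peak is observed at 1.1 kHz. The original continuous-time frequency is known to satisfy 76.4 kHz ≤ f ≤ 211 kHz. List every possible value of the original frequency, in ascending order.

104.1 kHz, 106.3 kHz, 156.7 kHz, 158.9 kHz, 209.3 kHz

Frequencies that alias to 1.1 kHz are k·fs ± 1.1 kHz for integer k ≥ 0.
k=0: 1.1 kHz.
k=1: 51.5 kHz, 53.7 kHz.
k=2: 104.1 kHz, 106.3 kHz.
k=3: 156.7 kHz, 158.9 kHz.
k=4: 209.3 kHz, 211.5 kHz.
k=5: 261.9 kHz, 264.1 kHz.
Within [76.4 kHz, 211 kHz]: 104.1 kHz, 106.3 kHz, 156.7 kHz, 158.9 kHz, 209.3 kHz.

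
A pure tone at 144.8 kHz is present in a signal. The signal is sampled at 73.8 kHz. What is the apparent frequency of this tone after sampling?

144.8 kHz mod fs = 71 kHz.
71 kHz > fs/2 = 36.9 kHz, folds to fs − 71 kHz = 2.8 kHz.

2.8 kHz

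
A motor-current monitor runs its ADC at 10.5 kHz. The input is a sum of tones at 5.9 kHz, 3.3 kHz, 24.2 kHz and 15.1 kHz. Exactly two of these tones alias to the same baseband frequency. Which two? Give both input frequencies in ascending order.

5.9 kHz, 15.1 kHz

fs/2 = 5.25 kHz.
5.9 kHz > fs/2 = 5.25 kHz, folds to fs − 5.9 kHz = 4.6 kHz.
3.3 kHz ≤ fs/2 = 5.25 kHz, passes unchanged.
24.2 kHz mod fs = 3.2 kHz.
3.2 kHz ≤ fs/2 = 5.25 kHz, appears at 3.2 kHz.
15.1 kHz mod fs = 4.6 kHz.
4.6 kHz ≤ fs/2 = 5.25 kHz, appears at 4.6 kHz.
5.9 kHz and 15.1 kHz both map to 4.6 kHz.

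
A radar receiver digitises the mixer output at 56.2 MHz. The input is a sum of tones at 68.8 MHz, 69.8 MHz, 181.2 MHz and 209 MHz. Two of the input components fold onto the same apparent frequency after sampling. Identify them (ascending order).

fs/2 = 28.1 MHz.
68.8 MHz mod fs = 12.6 MHz.
12.6 MHz ≤ fs/2 = 28.1 MHz, appears at 12.6 MHz.
69.8 MHz mod fs = 13.6 MHz.
13.6 MHz ≤ fs/2 = 28.1 MHz, appears at 13.6 MHz.
181.2 MHz mod fs = 12.6 MHz.
12.6 MHz ≤ fs/2 = 28.1 MHz, appears at 12.6 MHz.
209 MHz mod fs = 40.4 MHz.
40.4 MHz > fs/2 = 28.1 MHz, folds to fs − 40.4 MHz = 15.8 MHz.
68.8 MHz and 181.2 MHz both map to 12.6 MHz.

68.8 MHz, 181.2 MHz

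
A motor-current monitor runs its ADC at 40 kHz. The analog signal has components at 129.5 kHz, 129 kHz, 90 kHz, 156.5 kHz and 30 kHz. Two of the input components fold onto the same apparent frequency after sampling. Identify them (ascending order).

fs/2 = 20 kHz.
129.5 kHz mod fs = 9.5 kHz.
9.5 kHz ≤ fs/2 = 20 kHz, appears at 9.5 kHz.
129 kHz mod fs = 9 kHz.
9 kHz ≤ fs/2 = 20 kHz, appears at 9 kHz.
90 kHz mod fs = 10 kHz.
10 kHz ≤ fs/2 = 20 kHz, appears at 10 kHz.
156.5 kHz mod fs = 36.5 kHz.
36.5 kHz > fs/2 = 20 kHz, folds to fs − 36.5 kHz = 3.5 kHz.
30 kHz > fs/2 = 20 kHz, folds to fs − 30 kHz = 10 kHz.
30 kHz and 90 kHz both map to 10 kHz.

30 kHz, 90 kHz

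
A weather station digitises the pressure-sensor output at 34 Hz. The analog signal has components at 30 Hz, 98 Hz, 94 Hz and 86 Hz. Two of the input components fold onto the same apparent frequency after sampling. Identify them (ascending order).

fs/2 = 17 Hz.
30 Hz > fs/2 = 17 Hz, folds to fs − 30 Hz = 4 Hz.
98 Hz mod fs = 30 Hz.
30 Hz > fs/2 = 17 Hz, folds to fs − 30 Hz = 4 Hz.
94 Hz mod fs = 26 Hz.
26 Hz > fs/2 = 17 Hz, folds to fs − 26 Hz = 8 Hz.
86 Hz mod fs = 18 Hz.
18 Hz > fs/2 = 17 Hz, folds to fs − 18 Hz = 16 Hz.
30 Hz and 98 Hz both map to 4 Hz.

30 Hz, 98 Hz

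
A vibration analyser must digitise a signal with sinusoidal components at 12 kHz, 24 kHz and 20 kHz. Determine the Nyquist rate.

48 kHz

Highest-frequency component: 24 kHz.
Nyquist rate = 2 × 24 kHz = 48 kHz.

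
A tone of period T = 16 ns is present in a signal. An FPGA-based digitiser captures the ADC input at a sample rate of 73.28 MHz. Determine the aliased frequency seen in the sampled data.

T = 16 ns → f = 1/T = 62.5 MHz.
62.5 MHz > fs/2 = 36.64 MHz, folds to fs − 62.5 MHz = 10.78 MHz.

10.78 MHz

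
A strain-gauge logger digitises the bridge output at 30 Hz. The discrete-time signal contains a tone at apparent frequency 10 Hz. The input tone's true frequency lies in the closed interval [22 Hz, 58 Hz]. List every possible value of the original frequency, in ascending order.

Frequencies that alias to 10 Hz are k·fs ± 10 Hz for integer k ≥ 0.
k=0: 10 Hz.
k=1: 20 Hz, 40 Hz.
k=2: 50 Hz, 70 Hz.
k=3: 80 Hz, 100 Hz.
Within [22 Hz, 58 Hz]: 40 Hz, 50 Hz.

40 Hz, 50 Hz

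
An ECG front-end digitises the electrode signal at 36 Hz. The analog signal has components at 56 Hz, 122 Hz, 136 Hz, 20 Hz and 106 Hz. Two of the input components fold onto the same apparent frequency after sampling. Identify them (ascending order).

fs/2 = 18 Hz.
56 Hz mod fs = 20 Hz.
20 Hz > fs/2 = 18 Hz, folds to fs − 20 Hz = 16 Hz.
122 Hz mod fs = 14 Hz.
14 Hz ≤ fs/2 = 18 Hz, appears at 14 Hz.
136 Hz mod fs = 28 Hz.
28 Hz > fs/2 = 18 Hz, folds to fs − 28 Hz = 8 Hz.
20 Hz > fs/2 = 18 Hz, folds to fs − 20 Hz = 16 Hz.
106 Hz mod fs = 34 Hz.
34 Hz > fs/2 = 18 Hz, folds to fs − 34 Hz = 2 Hz.
20 Hz and 56 Hz both map to 16 Hz.

20 Hz, 56 Hz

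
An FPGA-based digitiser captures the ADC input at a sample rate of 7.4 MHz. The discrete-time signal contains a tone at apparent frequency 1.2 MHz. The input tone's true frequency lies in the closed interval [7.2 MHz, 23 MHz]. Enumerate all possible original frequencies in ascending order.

Frequencies that alias to 1.2 MHz are k·fs ± 1.2 MHz for integer k ≥ 0.
k=0: 1.2 MHz.
k=1: 6.2 MHz, 8.6 MHz.
k=2: 13.6 MHz, 16 MHz.
k=3: 21 MHz, 23.4 MHz.
k=4: 28.4 MHz, 30.8 MHz.
Within [7.2 MHz, 23 MHz]: 8.6 MHz, 13.6 MHz, 16 MHz, 21 MHz.

8.6 MHz, 13.6 MHz, 16 MHz, 21 MHz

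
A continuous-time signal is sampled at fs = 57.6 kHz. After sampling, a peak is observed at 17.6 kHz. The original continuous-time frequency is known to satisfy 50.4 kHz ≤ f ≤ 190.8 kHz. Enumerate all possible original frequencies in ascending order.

75.2 kHz, 97.6 kHz, 132.8 kHz, 155.2 kHz, 190.4 kHz

Frequencies that alias to 17.6 kHz are k·fs ± 17.6 kHz for integer k ≥ 0.
k=0: 17.6 kHz.
k=1: 40 kHz, 75.2 kHz.
k=2: 97.6 kHz, 132.8 kHz.
k=3: 155.2 kHz, 190.4 kHz.
k=4: 212.8 kHz, 248 kHz.
Within [50.4 kHz, 190.8 kHz]: 75.2 kHz, 97.6 kHz, 132.8 kHz, 155.2 kHz, 190.4 kHz.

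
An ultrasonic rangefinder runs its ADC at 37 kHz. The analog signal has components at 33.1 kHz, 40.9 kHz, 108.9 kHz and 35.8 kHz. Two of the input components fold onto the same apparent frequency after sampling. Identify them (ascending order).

33.1 kHz, 40.9 kHz

fs/2 = 18.5 kHz.
33.1 kHz > fs/2 = 18.5 kHz, folds to fs − 33.1 kHz = 3.9 kHz.
40.9 kHz mod fs = 3.9 kHz.
3.9 kHz ≤ fs/2 = 18.5 kHz, appears at 3.9 kHz.
108.9 kHz mod fs = 34.9 kHz.
34.9 kHz > fs/2 = 18.5 kHz, folds to fs − 34.9 kHz = 2.1 kHz.
35.8 kHz > fs/2 = 18.5 kHz, folds to fs − 35.8 kHz = 1.2 kHz.
33.1 kHz and 40.9 kHz both map to 3.9 kHz.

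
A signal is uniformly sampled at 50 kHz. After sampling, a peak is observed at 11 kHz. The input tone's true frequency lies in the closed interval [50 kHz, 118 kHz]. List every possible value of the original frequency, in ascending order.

Frequencies that alias to 11 kHz are k·fs ± 11 kHz for integer k ≥ 0.
k=0: 11 kHz.
k=1: 39 kHz, 61 kHz.
k=2: 89 kHz, 111 kHz.
k=3: 139 kHz, 161 kHz.
Within [50 kHz, 118 kHz]: 61 kHz, 89 kHz, 111 kHz.

61 kHz, 89 kHz, 111 kHz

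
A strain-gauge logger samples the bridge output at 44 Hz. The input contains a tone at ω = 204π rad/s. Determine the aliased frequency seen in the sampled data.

14 Hz

ω = 204π rad/s → f = ω/(2π) = 102 Hz.
102 Hz mod fs = 14 Hz.
14 Hz ≤ fs/2 = 22 Hz, appears at 14 Hz.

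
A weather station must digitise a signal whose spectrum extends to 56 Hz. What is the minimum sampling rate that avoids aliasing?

112 Hz

Nyquist rate = 2 × 56 Hz = 112 Hz.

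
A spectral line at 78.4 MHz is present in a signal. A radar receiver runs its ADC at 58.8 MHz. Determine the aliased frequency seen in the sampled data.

19.6 MHz

78.4 MHz mod fs = 19.6 MHz.
19.6 MHz ≤ fs/2 = 29.4 MHz, appears at 19.6 MHz.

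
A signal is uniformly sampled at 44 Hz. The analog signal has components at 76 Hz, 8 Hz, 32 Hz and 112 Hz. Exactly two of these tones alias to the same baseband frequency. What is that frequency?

fs/2 = 22 Hz.
76 Hz mod fs = 32 Hz.
32 Hz > fs/2 = 22 Hz, folds to fs − 32 Hz = 12 Hz.
8 Hz ≤ fs/2 = 22 Hz, passes unchanged.
32 Hz > fs/2 = 22 Hz, folds to fs − 32 Hz = 12 Hz.
112 Hz mod fs = 24 Hz.
24 Hz > fs/2 = 22 Hz, folds to fs − 24 Hz = 20 Hz.
32 Hz and 76 Hz both map to 12 Hz.

12 Hz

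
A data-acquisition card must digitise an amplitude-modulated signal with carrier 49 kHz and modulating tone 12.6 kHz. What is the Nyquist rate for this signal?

AM sidebands sit at fc ± fm = 36.4 kHz and 61.6 kHz.
Highest-frequency component: 61.6 kHz.
Nyquist rate = 2 × 61.6 kHz = 123.2 kHz.

123.2 kHz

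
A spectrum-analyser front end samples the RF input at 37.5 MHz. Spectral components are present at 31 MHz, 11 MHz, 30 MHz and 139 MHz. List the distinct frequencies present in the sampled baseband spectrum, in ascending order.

fs/2 = 18.75 MHz.
31 MHz > fs/2 = 18.75 MHz, folds to fs − 31 MHz = 6.5 MHz.
11 MHz ≤ fs/2 = 18.75 MHz, passes unchanged.
30 MHz > fs/2 = 18.75 MHz, folds to fs − 30 MHz = 7.5 MHz.
139 MHz mod fs = 26.5 MHz.
26.5 MHz > fs/2 = 18.75 MHz, folds to fs − 26.5 MHz = 11 MHz.
Distinct values: {6.5 MHz, 7.5 MHz, 11 MHz}.

6.5 MHz, 7.5 MHz, 11 MHz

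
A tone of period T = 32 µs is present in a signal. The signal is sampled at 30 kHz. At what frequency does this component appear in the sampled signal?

1.25 kHz

T = 32 µs → f = 1/T = 31.25 kHz.
31.25 kHz mod fs = 1.25 kHz.
1.25 kHz ≤ fs/2 = 15 kHz, appears at 1.25 kHz.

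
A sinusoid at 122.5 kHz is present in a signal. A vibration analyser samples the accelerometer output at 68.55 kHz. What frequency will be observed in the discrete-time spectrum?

14.6 kHz

122.5 kHz mod fs = 53.95 kHz.
53.95 kHz > fs/2 = 34.275 kHz, folds to fs − 53.95 kHz = 14.6 kHz.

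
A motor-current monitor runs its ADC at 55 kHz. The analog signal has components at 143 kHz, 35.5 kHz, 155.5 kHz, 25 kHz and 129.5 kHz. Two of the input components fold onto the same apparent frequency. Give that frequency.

19.5 kHz

fs/2 = 27.5 kHz.
143 kHz mod fs = 33 kHz.
33 kHz > fs/2 = 27.5 kHz, folds to fs − 33 kHz = 22 kHz.
35.5 kHz > fs/2 = 27.5 kHz, folds to fs − 35.5 kHz = 19.5 kHz.
155.5 kHz mod fs = 45.5 kHz.
45.5 kHz > fs/2 = 27.5 kHz, folds to fs − 45.5 kHz = 9.5 kHz.
25 kHz ≤ fs/2 = 27.5 kHz, passes unchanged.
129.5 kHz mod fs = 19.5 kHz.
19.5 kHz ≤ fs/2 = 27.5 kHz, appears at 19.5 kHz.
35.5 kHz and 129.5 kHz both map to 19.5 kHz.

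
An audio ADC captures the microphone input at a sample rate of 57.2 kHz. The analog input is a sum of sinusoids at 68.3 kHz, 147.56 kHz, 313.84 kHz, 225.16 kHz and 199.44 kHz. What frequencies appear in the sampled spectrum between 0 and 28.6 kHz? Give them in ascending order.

3.64 kHz, 11.1 kHz, 24.04 kHz, 27.84 kHz

fs/2 = 28.6 kHz.
68.3 kHz mod fs = 11.1 kHz.
11.1 kHz ≤ fs/2 = 28.6 kHz, appears at 11.1 kHz.
147.56 kHz mod fs = 33.16 kHz.
33.16 kHz > fs/2 = 28.6 kHz, folds to fs − 33.16 kHz = 24.04 kHz.
313.84 kHz mod fs = 27.84 kHz.
27.84 kHz ≤ fs/2 = 28.6 kHz, appears at 27.84 kHz.
225.16 kHz mod fs = 53.56 kHz.
53.56 kHz > fs/2 = 28.6 kHz, folds to fs − 53.56 kHz = 3.64 kHz.
199.44 kHz mod fs = 27.84 kHz.
27.84 kHz ≤ fs/2 = 28.6 kHz, appears at 27.84 kHz.
Distinct values: {3.64 kHz, 11.1 kHz, 24.04 kHz, 27.84 kHz}.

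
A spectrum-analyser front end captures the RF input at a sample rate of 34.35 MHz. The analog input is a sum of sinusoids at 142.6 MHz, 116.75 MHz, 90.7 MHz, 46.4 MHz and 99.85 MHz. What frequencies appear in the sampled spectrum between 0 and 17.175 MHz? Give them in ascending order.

3.2 MHz, 5.2 MHz, 12.05 MHz, 12.35 MHz, 13.7 MHz

fs/2 = 17.175 MHz.
142.6 MHz mod fs = 5.2 MHz.
5.2 MHz ≤ fs/2 = 17.175 MHz, appears at 5.2 MHz.
116.75 MHz mod fs = 13.7 MHz.
13.7 MHz ≤ fs/2 = 17.175 MHz, appears at 13.7 MHz.
90.7 MHz mod fs = 22 MHz.
22 MHz > fs/2 = 17.175 MHz, folds to fs − 22 MHz = 12.35 MHz.
46.4 MHz mod fs = 12.05 MHz.
12.05 MHz ≤ fs/2 = 17.175 MHz, appears at 12.05 MHz.
99.85 MHz mod fs = 31.15 MHz.
31.15 MHz > fs/2 = 17.175 MHz, folds to fs − 31.15 MHz = 3.2 MHz.
Distinct values: {3.2 MHz, 5.2 MHz, 12.05 MHz, 12.35 MHz, 13.7 MHz}.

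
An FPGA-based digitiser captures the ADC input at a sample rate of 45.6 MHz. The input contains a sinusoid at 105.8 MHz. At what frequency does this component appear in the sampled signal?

14.6 MHz

105.8 MHz mod fs = 14.6 MHz.
14.6 MHz ≤ fs/2 = 22.8 MHz, appears at 14.6 MHz.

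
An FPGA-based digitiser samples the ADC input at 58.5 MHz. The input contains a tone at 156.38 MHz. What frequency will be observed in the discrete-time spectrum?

156.38 MHz mod fs = 39.38 MHz.
39.38 MHz > fs/2 = 29.25 MHz, folds to fs − 39.38 MHz = 19.12 MHz.

19.12 MHz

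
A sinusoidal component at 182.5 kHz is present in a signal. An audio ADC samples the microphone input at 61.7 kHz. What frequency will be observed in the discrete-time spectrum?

182.5 kHz mod fs = 59.1 kHz.
59.1 kHz > fs/2 = 30.85 kHz, folds to fs − 59.1 kHz = 2.6 kHz.

2.6 kHz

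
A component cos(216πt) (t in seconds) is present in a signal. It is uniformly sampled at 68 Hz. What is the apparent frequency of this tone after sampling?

28 Hz

ω = 216π rad/s → f = ω/(2π) = 108 Hz.
108 Hz mod fs = 40 Hz.
40 Hz > fs/2 = 34 Hz, folds to fs − 40 Hz = 28 Hz.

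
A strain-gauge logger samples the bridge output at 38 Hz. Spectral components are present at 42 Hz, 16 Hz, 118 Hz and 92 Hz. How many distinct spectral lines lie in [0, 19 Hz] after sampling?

fs/2 = 19 Hz.
42 Hz mod fs = 4 Hz.
4 Hz ≤ fs/2 = 19 Hz, appears at 4 Hz.
16 Hz ≤ fs/2 = 19 Hz, passes unchanged.
118 Hz mod fs = 4 Hz.
4 Hz ≤ fs/2 = 19 Hz, appears at 4 Hz.
92 Hz mod fs = 16 Hz.
16 Hz ≤ fs/2 = 19 Hz, appears at 16 Hz.
Distinct values: {4 Hz, 16 Hz} → 2.

2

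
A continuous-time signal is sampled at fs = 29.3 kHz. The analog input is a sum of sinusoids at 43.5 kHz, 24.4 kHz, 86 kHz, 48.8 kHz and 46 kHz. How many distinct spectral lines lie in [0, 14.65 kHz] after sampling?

5

fs/2 = 14.65 kHz.
43.5 kHz mod fs = 14.2 kHz.
14.2 kHz ≤ fs/2 = 14.65 kHz, appears at 14.2 kHz.
24.4 kHz > fs/2 = 14.65 kHz, folds to fs − 24.4 kHz = 4.9 kHz.
86 kHz mod fs = 27.4 kHz.
27.4 kHz > fs/2 = 14.65 kHz, folds to fs − 27.4 kHz = 1.9 kHz.
48.8 kHz mod fs = 19.5 kHz.
19.5 kHz > fs/2 = 14.65 kHz, folds to fs − 19.5 kHz = 9.8 kHz.
46 kHz mod fs = 16.7 kHz.
16.7 kHz > fs/2 = 14.65 kHz, folds to fs − 16.7 kHz = 12.6 kHz.
Distinct values: {1.9 kHz, 4.9 kHz, 9.8 kHz, 12.6 kHz, 14.2 kHz} → 5.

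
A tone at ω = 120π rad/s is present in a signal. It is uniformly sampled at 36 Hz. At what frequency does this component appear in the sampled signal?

12 Hz

ω = 120π rad/s → f = ω/(2π) = 60 Hz.
60 Hz mod fs = 24 Hz.
24 Hz > fs/2 = 18 Hz, folds to fs − 24 Hz = 12 Hz.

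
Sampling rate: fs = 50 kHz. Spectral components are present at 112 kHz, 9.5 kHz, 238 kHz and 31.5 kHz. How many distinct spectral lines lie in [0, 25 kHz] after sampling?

3

fs/2 = 25 kHz.
112 kHz mod fs = 12 kHz.
12 kHz ≤ fs/2 = 25 kHz, appears at 12 kHz.
9.5 kHz ≤ fs/2 = 25 kHz, passes unchanged.
238 kHz mod fs = 38 kHz.
38 kHz > fs/2 = 25 kHz, folds to fs − 38 kHz = 12 kHz.
31.5 kHz > fs/2 = 25 kHz, folds to fs − 31.5 kHz = 18.5 kHz.
Distinct values: {9.5 kHz, 12 kHz, 18.5 kHz} → 3.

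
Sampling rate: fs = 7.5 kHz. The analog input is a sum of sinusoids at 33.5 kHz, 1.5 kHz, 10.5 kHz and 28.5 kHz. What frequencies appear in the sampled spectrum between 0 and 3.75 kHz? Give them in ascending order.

1.5 kHz, 3 kHz, 3.5 kHz

fs/2 = 3.75 kHz.
33.5 kHz mod fs = 3.5 kHz.
3.5 kHz ≤ fs/2 = 3.75 kHz, appears at 3.5 kHz.
1.5 kHz ≤ fs/2 = 3.75 kHz, passes unchanged.
10.5 kHz mod fs = 3 kHz.
3 kHz ≤ fs/2 = 3.75 kHz, appears at 3 kHz.
28.5 kHz mod fs = 6 kHz.
6 kHz > fs/2 = 3.75 kHz, folds to fs − 6 kHz = 1.5 kHz.
Distinct values: {1.5 kHz, 3 kHz, 3.5 kHz}.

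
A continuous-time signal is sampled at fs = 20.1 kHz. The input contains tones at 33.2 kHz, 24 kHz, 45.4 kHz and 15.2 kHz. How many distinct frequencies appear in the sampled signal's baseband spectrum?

fs/2 = 10.05 kHz.
33.2 kHz mod fs = 13.1 kHz.
13.1 kHz > fs/2 = 10.05 kHz, folds to fs − 13.1 kHz = 7 kHz.
24 kHz mod fs = 3.9 kHz.
3.9 kHz ≤ fs/2 = 10.05 kHz, appears at 3.9 kHz.
45.4 kHz mod fs = 5.2 kHz.
5.2 kHz ≤ fs/2 = 10.05 kHz, appears at 5.2 kHz.
15.2 kHz > fs/2 = 10.05 kHz, folds to fs − 15.2 kHz = 4.9 kHz.
Distinct values: {3.9 kHz, 4.9 kHz, 5.2 kHz, 7 kHz} → 4.

4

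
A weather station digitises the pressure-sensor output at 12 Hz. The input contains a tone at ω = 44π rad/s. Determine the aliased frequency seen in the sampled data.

2 Hz

ω = 44π rad/s → f = ω/(2π) = 22 Hz.
22 Hz mod fs = 10 Hz.
10 Hz > fs/2 = 6 Hz, folds to fs − 10 Hz = 2 Hz.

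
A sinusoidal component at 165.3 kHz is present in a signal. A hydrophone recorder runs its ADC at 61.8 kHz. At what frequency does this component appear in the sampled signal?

20.1 kHz

165.3 kHz mod fs = 41.7 kHz.
41.7 kHz > fs/2 = 30.9 kHz, folds to fs − 41.7 kHz = 20.1 kHz.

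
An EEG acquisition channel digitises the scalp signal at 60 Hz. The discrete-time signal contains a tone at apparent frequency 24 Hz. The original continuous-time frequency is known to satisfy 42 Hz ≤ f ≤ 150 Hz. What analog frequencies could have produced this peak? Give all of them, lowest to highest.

Frequencies that alias to 24 Hz are k·fs ± 24 Hz for integer k ≥ 0.
k=0: 24 Hz.
k=1: 36 Hz, 84 Hz.
k=2: 96 Hz, 144 Hz.
k=3: 156 Hz, 204 Hz.
Within [42 Hz, 150 Hz]: 84 Hz, 96 Hz, 144 Hz.

84 Hz, 96 Hz, 144 Hz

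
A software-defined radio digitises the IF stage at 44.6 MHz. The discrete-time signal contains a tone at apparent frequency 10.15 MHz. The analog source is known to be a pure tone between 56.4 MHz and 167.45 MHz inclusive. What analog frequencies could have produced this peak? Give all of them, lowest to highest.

Frequencies that alias to 10.15 MHz are k·fs ± 10.15 MHz for integer k ≥ 0.
k=0: 10.15 MHz.
k=1: 34.45 MHz, 54.75 MHz.
k=2: 79.05 MHz, 99.35 MHz.
k=3: 123.65 MHz, 143.95 MHz.
k=4: 168.25 MHz, 188.55 MHz.
Within [56.4 MHz, 167.45 MHz]: 79.05 MHz, 99.35 MHz, 123.65 MHz, 143.95 MHz.

79.05 MHz, 99.35 MHz, 123.65 MHz, 143.95 MHz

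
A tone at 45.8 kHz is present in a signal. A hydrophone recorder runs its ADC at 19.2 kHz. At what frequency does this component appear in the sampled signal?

7.4 kHz

45.8 kHz mod fs = 7.4 kHz.
7.4 kHz ≤ fs/2 = 9.6 kHz, appears at 7.4 kHz.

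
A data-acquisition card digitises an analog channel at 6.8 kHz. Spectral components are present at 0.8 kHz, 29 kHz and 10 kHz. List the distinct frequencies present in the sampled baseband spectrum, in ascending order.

0.8 kHz, 1.8 kHz, 3.2 kHz

fs/2 = 3.4 kHz.
0.8 kHz ≤ fs/2 = 3.4 kHz, passes unchanged.
29 kHz mod fs = 1.8 kHz.
1.8 kHz ≤ fs/2 = 3.4 kHz, appears at 1.8 kHz.
10 kHz mod fs = 3.2 kHz.
3.2 kHz ≤ fs/2 = 3.4 kHz, appears at 3.2 kHz.
Distinct values: {0.8 kHz, 1.8 kHz, 3.2 kHz}.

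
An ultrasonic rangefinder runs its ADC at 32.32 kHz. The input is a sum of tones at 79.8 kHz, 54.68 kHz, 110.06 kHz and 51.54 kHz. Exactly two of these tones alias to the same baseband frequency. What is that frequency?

13.1 kHz

fs/2 = 16.16 kHz.
79.8 kHz mod fs = 15.16 kHz.
15.16 kHz ≤ fs/2 = 16.16 kHz, appears at 15.16 kHz.
54.68 kHz mod fs = 22.36 kHz.
22.36 kHz > fs/2 = 16.16 kHz, folds to fs − 22.36 kHz = 9.96 kHz.
110.06 kHz mod fs = 13.1 kHz.
13.1 kHz ≤ fs/2 = 16.16 kHz, appears at 13.1 kHz.
51.54 kHz mod fs = 19.22 kHz.
19.22 kHz > fs/2 = 16.16 kHz, folds to fs − 19.22 kHz = 13.1 kHz.
51.54 kHz and 110.06 kHz both map to 13.1 kHz.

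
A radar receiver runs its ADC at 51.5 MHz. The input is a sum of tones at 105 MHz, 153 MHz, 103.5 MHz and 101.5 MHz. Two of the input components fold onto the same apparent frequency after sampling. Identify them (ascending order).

fs/2 = 25.75 MHz.
105 MHz mod fs = 2 MHz.
2 MHz ≤ fs/2 = 25.75 MHz, appears at 2 MHz.
153 MHz mod fs = 50 MHz.
50 MHz > fs/2 = 25.75 MHz, folds to fs − 50 MHz = 1.5 MHz.
103.5 MHz mod fs = 0.5 MHz.
0.5 MHz ≤ fs/2 = 25.75 MHz, appears at 0.5 MHz.
101.5 MHz mod fs = 50 MHz.
50 MHz > fs/2 = 25.75 MHz, folds to fs − 50 MHz = 1.5 MHz.
101.5 MHz and 153 MHz both map to 1.5 MHz.

101.5 MHz, 153 MHz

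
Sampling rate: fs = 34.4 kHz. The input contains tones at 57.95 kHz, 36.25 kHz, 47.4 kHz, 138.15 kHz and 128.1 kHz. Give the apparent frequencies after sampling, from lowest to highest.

fs/2 = 17.2 kHz.
57.95 kHz mod fs = 23.55 kHz.
23.55 kHz > fs/2 = 17.2 kHz, folds to fs − 23.55 kHz = 10.85 kHz.
36.25 kHz mod fs = 1.85 kHz.
1.85 kHz ≤ fs/2 = 17.2 kHz, appears at 1.85 kHz.
47.4 kHz mod fs = 13 kHz.
13 kHz ≤ fs/2 = 17.2 kHz, appears at 13 kHz.
138.15 kHz mod fs = 0.55 kHz.
0.55 kHz ≤ fs/2 = 17.2 kHz, appears at 0.55 kHz.
128.1 kHz mod fs = 24.9 kHz.
24.9 kHz > fs/2 = 17.2 kHz, folds to fs − 24.9 kHz = 9.5 kHz.
Distinct values: {0.55 kHz, 1.85 kHz, 9.5 kHz, 10.85 kHz, 13 kHz}.

0.55 kHz, 1.85 kHz, 9.5 kHz, 10.85 kHz, 13 kHz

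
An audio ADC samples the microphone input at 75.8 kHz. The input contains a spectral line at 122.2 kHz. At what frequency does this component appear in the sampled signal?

122.2 kHz mod fs = 46.4 kHz.
46.4 kHz > fs/2 = 37.9 kHz, folds to fs − 46.4 kHz = 29.4 kHz.

29.4 kHz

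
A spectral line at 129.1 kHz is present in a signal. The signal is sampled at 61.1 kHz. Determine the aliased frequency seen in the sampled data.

129.1 kHz mod fs = 6.9 kHz.
6.9 kHz ≤ fs/2 = 30.55 kHz, appears at 6.9 kHz.

6.9 kHz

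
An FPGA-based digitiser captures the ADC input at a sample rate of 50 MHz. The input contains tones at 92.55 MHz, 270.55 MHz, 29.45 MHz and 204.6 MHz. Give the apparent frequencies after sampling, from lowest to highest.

fs/2 = 25 MHz.
92.55 MHz mod fs = 42.55 MHz.
42.55 MHz > fs/2 = 25 MHz, folds to fs − 42.55 MHz = 7.45 MHz.
270.55 MHz mod fs = 20.55 MHz.
20.55 MHz ≤ fs/2 = 25 MHz, appears at 20.55 MHz.
29.45 MHz > fs/2 = 25 MHz, folds to fs − 29.45 MHz = 20.55 MHz.
204.6 MHz mod fs = 4.6 MHz.
4.6 MHz ≤ fs/2 = 25 MHz, appears at 4.6 MHz.
Distinct values: {4.6 MHz, 7.45 MHz, 20.55 MHz}.

4.6 MHz, 7.45 MHz, 20.55 MHz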